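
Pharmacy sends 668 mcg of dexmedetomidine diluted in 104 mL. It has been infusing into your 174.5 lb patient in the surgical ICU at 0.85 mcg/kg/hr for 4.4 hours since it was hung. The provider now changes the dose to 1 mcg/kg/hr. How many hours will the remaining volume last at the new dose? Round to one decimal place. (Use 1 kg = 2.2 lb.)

4.7 hours

Initial rate:
Weight = 174.5 lb ÷ 2.2 lb/kg = 79.31818 kg
Dose = 0.85 mcg/kg/hr × 79.31818 kg = 67.42045 mcg/hr
Concentration = 668 mcg ÷ 104 mL = 6.423077 mcg/mL
Rate = 67.42045 mcg/hr ÷ 6.423077 mcg/mL = 10.4966 mL/hr
Volume infused so far = 10.4966 mL/hr × 4.4 hr = 46.18503 mL
Volume remaining = 104 − 46.18503 = 57.81497 mL
New rate:
Dose = 1 mcg/kg/hr × 79.31818 kg = 79.31818 mcg/hr
Rate = 79.31818 mcg/hr ÷ 6.423077 mcg/mL = 12.34894 mL/hr
Time remaining = 57.81497 mL ÷ 12.34894 mL/hr = 4.681777 hr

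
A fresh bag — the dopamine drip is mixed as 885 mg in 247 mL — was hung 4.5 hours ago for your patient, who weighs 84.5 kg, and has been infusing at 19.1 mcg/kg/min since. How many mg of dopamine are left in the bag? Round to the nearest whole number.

449 mg

Dose = 19.1 mcg/kg/min × 84.5 kg = 1613.95 mcg/min
1613.95 mcg/min × 60 min/hr = 96837 mcg/hr
Concentration = 885 mg ÷ 247 mL = 3.582996 mg/mL = 3582.996 mcg/mL
Rate = 96837 mcg/hr ÷ 3582.996 mcg/mL = 27.02682 mL/hr
Volume infused = 27.02682 mL/hr × 4.5 hr = 121.6207 mL
Volume remaining = 247 − 121.6207 = 125.3793 mL
Drug remaining = 125.3793 mL × 3582.996 mcg/mL = 449233.5 mcg = 449.2335 mg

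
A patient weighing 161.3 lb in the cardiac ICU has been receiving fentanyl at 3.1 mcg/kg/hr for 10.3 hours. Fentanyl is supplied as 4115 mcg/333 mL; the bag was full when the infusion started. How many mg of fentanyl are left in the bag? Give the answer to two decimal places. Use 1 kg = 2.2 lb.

1.77 mg

Weight = 161.3 lb ÷ 2.2 lb/kg = 73.31818 kg
Dose = 3.1 mcg/kg/hr × 73.31818 kg = 227.2864 mcg/hr
Concentration = 4115 mcg ÷ 333 mL = 12.35736 mcg/mL
Rate = 227.2864 mcg/hr ÷ 12.35736 mcg/mL = 18.3928 mL/hr
Volume infused = 18.3928 mL/hr × 10.3 hr = 189.4458 mL
Volume remaining = 333 − 189.4458 = 143.5542 mL
Drug remaining = 143.5542 mL × 12.35736 mcg/mL = 1773.95 mcg = 1.77395 mg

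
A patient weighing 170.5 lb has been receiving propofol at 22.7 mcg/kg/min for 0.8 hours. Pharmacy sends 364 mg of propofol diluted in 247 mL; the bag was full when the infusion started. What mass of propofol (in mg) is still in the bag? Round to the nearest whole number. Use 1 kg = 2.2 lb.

Weight = 170.5 lb ÷ 2.2 lb/kg = 77.5 kg
Dose = 22.7 mcg/kg/min × 77.5 kg = 1759.25 mcg/min
1759.25 mcg/min × 60 min/hr = 105555 mcg/hr
Concentration = 364 mg ÷ 247 mL = 1.473684 mg/mL = 1473.684 mcg/mL
Rate = 105555 mcg/hr ÷ 1473.684 mcg/mL = 71.62661 mL/hr
Volume infused = 71.62661 mL/hr × 0.8 hr = 57.30129 mL
Volume remaining = 247 − 57.30129 = 189.6987 mL
Drug remaining = 189.6987 mL × 1473.684 mcg/mL = 279556 mcg = 279.556 mg

280 mg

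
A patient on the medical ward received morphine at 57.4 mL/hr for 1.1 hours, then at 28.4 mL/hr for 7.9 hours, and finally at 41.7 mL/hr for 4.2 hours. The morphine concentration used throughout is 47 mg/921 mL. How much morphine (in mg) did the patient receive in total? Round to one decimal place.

23.6 mg

Concentration = 47 mg ÷ 921 mL = 0.05103149 mg/mL
Stage 1: 57.4 mL/hr × 1.1 hr = 63.14 mL → 63.14 mL × 0.05103149 mg/mL = 3.222128 mg
Stage 2: 28.4 mL/hr × 7.9 hr = 224.36 mL → 224.36 mL × 0.05103149 mg/mL = 11.44942 mg
Stage 3: 41.7 mL/hr × 4.2 hr = 175.14 mL → 175.14 mL × 0.05103149 mg/mL = 8.937655 mg
Total = 3.222128 + 11.44942 + 8.937655 = 23.60921 mg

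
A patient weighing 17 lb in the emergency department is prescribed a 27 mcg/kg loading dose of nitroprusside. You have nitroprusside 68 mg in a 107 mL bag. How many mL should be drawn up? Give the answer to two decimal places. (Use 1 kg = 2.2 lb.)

Weight = 17 lb ÷ 2.2 lb/kg = 7.727273 kg
Dose = 27 mcg/kg × 7.727273 kg = 208.6364 mcg
Concentration = 68 mg ÷ 107 mL = 0.635514 mg/mL = 635.514 mcg/mL
Volume = 208.6364 mcg ÷ 635.514 mcg/mL = 0.3282955 mL

0.33 mL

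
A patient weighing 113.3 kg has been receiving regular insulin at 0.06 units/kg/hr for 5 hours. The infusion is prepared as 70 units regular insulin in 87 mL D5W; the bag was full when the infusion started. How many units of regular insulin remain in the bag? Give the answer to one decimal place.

Dose = 0.06 units/kg/hr × 113.3 kg = 6.798 units/hr
Concentration = 70 units ÷ 87 mL = 0.8045977 units/mL
Rate = 6.798 units/hr ÷ 0.8045977 units/mL = 8.448943 mL/hr
Volume infused = 8.448943 mL/hr × 5 hr = 42.24471 mL
Volume remaining = 87 − 42.24471 = 44.75529 mL
Drug remaining = 44.75529 mL × 0.8045977 units/mL = 36.01 units

36.0 units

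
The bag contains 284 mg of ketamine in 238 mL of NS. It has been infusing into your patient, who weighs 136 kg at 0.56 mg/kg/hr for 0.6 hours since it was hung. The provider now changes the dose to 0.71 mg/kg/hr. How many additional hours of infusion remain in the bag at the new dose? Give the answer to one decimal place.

Initial rate:
Dose = 0.56 mg/kg/hr × 136 kg = 76.16 mg/hr
Concentration = 284 mg ÷ 238 mL = 1.193277 mg/mL
Rate = 76.16 mg/hr ÷ 1.193277 mg/mL = 63.82423 mL/hr
Volume infused so far = 63.82423 mL/hr × 0.6 hr = 38.29454 mL
Volume remaining = 238 − 38.29454 = 199.7055 mL
New rate:
Dose = 0.71 mg/kg/hr × 136 kg = 96.56 mg/hr
Rate = 96.56 mg/hr ÷ 1.193277 mg/mL = 80.92 mL/hr
Time remaining = 199.7055 mL ÷ 80.92 mL/hr = 2.467937 hr

2.5 hours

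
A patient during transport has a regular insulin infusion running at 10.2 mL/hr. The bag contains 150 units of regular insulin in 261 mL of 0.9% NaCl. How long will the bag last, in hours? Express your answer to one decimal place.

25.6 hours

Duration = 261 mL ÷ 10.2 mL/hr = 25.58824 hr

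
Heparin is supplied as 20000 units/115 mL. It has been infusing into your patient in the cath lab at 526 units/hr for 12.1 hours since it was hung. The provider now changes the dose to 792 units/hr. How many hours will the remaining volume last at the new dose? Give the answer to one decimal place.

17.2 hours

Initial rate:
Concentration = 20000 units ÷ 115 mL = 173.913 units/mL
Rate = 526 units/hr ÷ 173.913 units/mL = 3.0245 mL/hr
Volume infused so far = 3.0245 mL/hr × 12.1 hr = 36.59645 mL
Volume remaining = 115 − 36.59645 = 78.40355 mL
New rate:
Rate = 792 units/hr ÷ 173.913 units/mL = 4.554 mL/hr
Time remaining = 78.40355 mL ÷ 4.554 mL/hr = 17.21641 hr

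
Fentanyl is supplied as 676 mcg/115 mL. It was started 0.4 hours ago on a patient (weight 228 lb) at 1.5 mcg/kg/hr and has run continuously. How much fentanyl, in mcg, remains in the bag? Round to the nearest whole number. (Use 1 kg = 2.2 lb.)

614 mcg

Weight = 228 lb ÷ 2.2 lb/kg = 103.6364 kg
Dose = 1.5 mcg/kg/hr × 103.6364 kg = 155.4545 mcg/hr
Concentration = 676 mcg ÷ 115 mL = 5.878261 mcg/mL
Rate = 155.4545 mcg/hr ÷ 5.878261 mcg/mL = 26.44567 mL/hr
Volume infused = 26.44567 mL/hr × 0.4 hr = 10.57827 mL
Volume remaining = 115 − 10.57827 = 104.4217 mL
Drug remaining = 104.4217 mL × 5.878261 mcg/mL = 613.8182 mcg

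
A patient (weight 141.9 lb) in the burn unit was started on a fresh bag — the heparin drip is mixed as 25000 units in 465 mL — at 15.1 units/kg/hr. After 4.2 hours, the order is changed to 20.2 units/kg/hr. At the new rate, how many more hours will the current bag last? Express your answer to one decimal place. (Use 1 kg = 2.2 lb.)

16.0 hours

Initial rate:
Weight = 141.9 lb ÷ 2.2 lb/kg = 64.5 kg
Dose = 15.1 units/kg/hr × 64.5 kg = 973.95 units/hr
Concentration = 25000 units ÷ 465 mL = 53.76344 units/mL
Rate = 973.95 units/hr ÷ 53.76344 units/mL = 18.11547 mL/hr
Volume infused so far = 18.11547 mL/hr × 4.2 hr = 76.08497 mL
Volume remaining = 465 − 76.08497 = 388.915 mL
New rate:
Dose = 20.2 units/kg/hr × 64.5 kg = 1302.9 units/hr
Rate = 1302.9 units/hr ÷ 53.76344 units/mL = 24.23394 mL/hr
Time remaining = 388.915 mL ÷ 24.23394 mL/hr = 16.04836 hr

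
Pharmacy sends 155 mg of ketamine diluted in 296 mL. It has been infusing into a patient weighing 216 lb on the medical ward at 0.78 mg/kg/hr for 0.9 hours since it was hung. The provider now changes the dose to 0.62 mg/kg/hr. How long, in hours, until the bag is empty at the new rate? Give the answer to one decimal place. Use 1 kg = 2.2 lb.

1.4 hours

Initial rate:
Weight = 216 lb ÷ 2.2 lb/kg = 98.18182 kg
Dose = 0.78 mg/kg/hr × 98.18182 kg = 76.58182 mg/hr
Concentration = 155 mg ÷ 296 mL = 0.5236486 mg/mL
Rate = 76.58182 mg/hr ÷ 0.5236486 mg/mL = 146.2466 mL/hr
Volume infused so far = 146.2466 mL/hr × 0.9 hr = 131.6219 mL
Volume remaining = 296 − 131.6219 = 164.3781 mL
New rate:
Dose = 0.62 mg/kg/hr × 98.18182 kg = 60.87273 mg/hr
Rate = 60.87273 mg/hr ÷ 0.5236486 mg/mL = 116.2473 mL/hr
Time remaining = 164.3781 mL ÷ 116.2473 mL/hr = 1.414038 hr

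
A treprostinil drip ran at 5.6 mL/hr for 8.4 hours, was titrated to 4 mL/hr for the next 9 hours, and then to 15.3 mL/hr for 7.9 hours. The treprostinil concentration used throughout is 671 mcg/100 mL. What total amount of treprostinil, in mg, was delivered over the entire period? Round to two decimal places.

Concentration = 671 mcg ÷ 100 mL = 6.71 mcg/mL
Stage 1: 5.6 mL/hr × 8.4 hr = 47.04 mL → 47.04 mL × 6.71 mcg/mL = 315.6384 mcg
Stage 2: 4 mL/hr × 9 hr = 36 mL → 36 mL × 6.71 mcg/mL = 241.56 mcg
Stage 3: 15.3 mL/hr × 7.9 hr = 120.87 mL → 120.87 mL × 6.71 mcg/mL = 811.0377 mcg
Total = 315.6384 + 241.56 + 811.0377 = 1368.236 mcg = 1.368236 mg

1.37 mg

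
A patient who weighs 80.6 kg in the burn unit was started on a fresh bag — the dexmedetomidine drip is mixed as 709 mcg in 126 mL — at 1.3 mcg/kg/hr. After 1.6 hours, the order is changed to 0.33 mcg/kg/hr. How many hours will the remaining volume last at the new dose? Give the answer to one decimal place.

Initial rate:
Dose = 1.3 mcg/kg/hr × 80.6 kg = 104.78 mcg/hr
Concentration = 709 mcg ÷ 126 mL = 5.626984 mcg/mL
Rate = 104.78 mcg/hr ÷ 5.626984 mcg/mL = 18.62099 mL/hr
Volume infused so far = 18.62099 mL/hr × 1.6 hr = 29.79358 mL
Volume remaining = 126 − 29.79358 = 96.20642 mL
New rate:
Dose = 0.33 mcg/kg/hr × 80.6 kg = 26.598 mcg/hr
Rate = 26.598 mcg/hr ÷ 5.626984 mcg/mL = 4.726866 mL/hr
Time remaining = 96.20642 mL ÷ 4.726866 mL/hr = 20.35311 hr

20.4 hours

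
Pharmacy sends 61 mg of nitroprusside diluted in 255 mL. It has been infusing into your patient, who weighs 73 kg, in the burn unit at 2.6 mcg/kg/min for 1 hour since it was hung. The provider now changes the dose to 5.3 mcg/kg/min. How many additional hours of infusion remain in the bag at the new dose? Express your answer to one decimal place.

2.1 hours

Initial rate:
Dose = 2.6 mcg/kg/min × 73 kg = 189.8 mcg/min
189.8 mcg/min × 60 min/hr = 11388 mcg/hr
Concentration = 61 mg ÷ 255 mL = 0.2392157 mg/mL = 239.2157 mcg/mL
Rate = 11388 mcg/hr ÷ 239.2157 mcg/mL = 47.60557 mL/hr
Volume infused so far = 47.60557 mL/hr × 1 hr = 47.60557 mL
Volume remaining = 255 − 47.60557 = 207.3944 mL
New rate:
Dose = 5.3 mcg/kg/min × 73 kg = 386.9 mcg/min
386.9 mcg/min × 60 min/hr = 23214 mcg/hr
Rate = 23214 mcg/hr ÷ 239.2157 mcg/mL = 97.04213 mL/hr
Time remaining = 207.3944 mL ÷ 97.04213 mL/hr = 2.137159 hr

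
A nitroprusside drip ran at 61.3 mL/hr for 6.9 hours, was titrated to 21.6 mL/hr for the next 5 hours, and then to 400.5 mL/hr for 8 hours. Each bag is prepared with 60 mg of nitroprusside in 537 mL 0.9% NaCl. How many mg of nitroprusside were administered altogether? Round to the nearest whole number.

417 mg

Concentration = 60 mg ÷ 537 mL = 0.1117318 mg/mL
Stage 1: 61.3 mL/hr × 6.9 hr = 422.97 mL → 422.97 mL × 0.1117318 mg/mL = 47.25922 mg
Stage 2: 21.6 mL/hr × 5 hr = 108 mL → 108 mL × 0.1117318 mg/mL = 12.06704 mg
Stage 3: 400.5 mL/hr × 8 hr = 3204 mL → 3204 mL × 0.1117318 mg/mL = 357.9888 mg
Total = 47.25922 + 12.06704 + 357.9888 = 417.3151 mg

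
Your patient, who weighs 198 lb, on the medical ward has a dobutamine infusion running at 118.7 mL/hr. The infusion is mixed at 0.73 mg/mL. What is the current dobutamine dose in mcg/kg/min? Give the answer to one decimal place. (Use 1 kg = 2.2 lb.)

Weight = 198 lb ÷ 2.2 lb/kg = 90 kg
Concentration = 0.73 mg/mL = 730 mcg/mL
Drug rate = 118.7 mL/hr × 730 mcg/mL = 86651 mcg/hr
86651 mcg/hr ÷ 60 min/hr = 1444.183 mcg/min
1444.183 mcg/min ÷ 90 kg = 16.04648 mcg/kg/min

16.0 mcg/kg/min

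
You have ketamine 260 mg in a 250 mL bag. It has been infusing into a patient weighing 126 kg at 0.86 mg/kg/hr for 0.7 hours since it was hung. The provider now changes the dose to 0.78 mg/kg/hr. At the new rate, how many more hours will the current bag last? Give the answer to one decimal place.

1.9 hours

Initial rate:
Dose = 0.86 mg/kg/hr × 126 kg = 108.36 mg/hr
Concentration = 260 mg ÷ 250 mL = 1.04 mg/mL
Rate = 108.36 mg/hr ÷ 1.04 mg/mL = 104.1923 mL/hr
Volume infused so far = 104.1923 mL/hr × 0.7 hr = 72.93462 mL
Volume remaining = 250 − 72.93462 = 177.0654 mL
New rate:
Dose = 0.78 mg/kg/hr × 126 kg = 98.28 mg/hr
Rate = 98.28 mg/hr ÷ 1.04 mg/mL = 94.5 mL/hr
Time remaining = 177.0654 mL ÷ 94.5 mL/hr = 1.873708 hr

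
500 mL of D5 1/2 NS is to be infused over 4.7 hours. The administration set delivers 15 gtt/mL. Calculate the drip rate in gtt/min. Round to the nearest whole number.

500 mL ÷ (4.7 hr × 60 = 282 min) = 1.77305 mL/min
1.77305 mL/min × 15 gtt/mL = 26.59574 gtt/min

27 gtt/min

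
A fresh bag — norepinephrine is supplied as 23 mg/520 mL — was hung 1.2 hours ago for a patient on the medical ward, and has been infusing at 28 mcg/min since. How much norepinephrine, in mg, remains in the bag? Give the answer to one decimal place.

21.0 mg

28 mcg/min × 60 min/hr = 1680 mcg/hr
Concentration = 23 mg ÷ 520 mL = 0.04423077 mg/mL = 44.23077 mcg/mL
Rate = 1680 mcg/hr ÷ 44.23077 mcg/mL = 37.98261 mL/hr
Volume infused = 37.98261 mL/hr × 1.2 hr = 45.57913 mL
Volume remaining = 520 − 45.57913 = 474.4209 mL
Drug remaining = 474.4209 mL × 44.23077 mcg/mL = 20984 mcg = 20.984 mg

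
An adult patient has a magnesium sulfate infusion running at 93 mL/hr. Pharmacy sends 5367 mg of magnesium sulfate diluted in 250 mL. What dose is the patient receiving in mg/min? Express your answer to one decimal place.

Concentration = 5367 mg ÷ 250 mL = 21.468 mg/mL
Drug rate = 93 mL/hr × 21.468 mg/mL = 1996.524 mg/hr
1996.524 mg/hr ÷ 60 min/hr = 33.2754 mg/min

33.3 mg/min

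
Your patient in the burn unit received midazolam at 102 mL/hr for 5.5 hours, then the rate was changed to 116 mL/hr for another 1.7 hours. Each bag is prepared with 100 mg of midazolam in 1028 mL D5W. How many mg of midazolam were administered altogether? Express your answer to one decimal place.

Concentration = 100 mg ÷ 1028 mL = 0.09727626 mg/mL
Stage 1: 102 mL/hr × 5.5 hr = 561 mL → 561 mL × 0.09727626 mg/mL = 54.57198 mg
Stage 2: 116 mL/hr × 1.7 hr = 197.2 mL → 197.2 mL × 0.09727626 mg/mL = 19.18288 mg
Total = 54.57198 + 19.18288 = 73.75486 mg

73.8 mg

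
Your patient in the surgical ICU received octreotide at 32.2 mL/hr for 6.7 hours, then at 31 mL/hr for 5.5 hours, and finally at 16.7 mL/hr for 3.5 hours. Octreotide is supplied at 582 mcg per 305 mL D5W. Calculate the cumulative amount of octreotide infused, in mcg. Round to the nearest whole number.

849 mcg

Concentration = 582 mcg ÷ 305 mL = 1.908197 mcg/mL
Stage 1: 32.2 mL/hr × 6.7 hr = 215.74 mL → 215.74 mL × 1.908197 mcg/mL = 411.6744 mcg
Stage 2: 31 mL/hr × 5.5 hr = 170.5 mL → 170.5 mL × 1.908197 mcg/mL = 325.3475 mcg
Stage 3: 16.7 mL/hr × 3.5 hr = 58.45 mL → 58.45 mL × 1.908197 mcg/mL = 111.5341 mcg
Total = 411.6744 + 325.3475 + 111.5341 = 848.556 mcg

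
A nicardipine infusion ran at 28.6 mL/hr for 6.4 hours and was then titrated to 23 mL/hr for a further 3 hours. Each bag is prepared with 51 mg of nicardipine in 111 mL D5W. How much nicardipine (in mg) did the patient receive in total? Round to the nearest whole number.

116 mg

Concentration = 51 mg ÷ 111 mL = 0.4594595 mg/mL
Stage 1: 28.6 mL/hr × 6.4 hr = 183.04 mL → 183.04 mL × 0.4594595 mg/mL = 84.09946 mg
Stage 2: 23 mL/hr × 3 hr = 69 mL → 69 mL × 0.4594595 mg/mL = 31.7027 mg
Total = 84.09946 + 31.7027 = 115.8022 mg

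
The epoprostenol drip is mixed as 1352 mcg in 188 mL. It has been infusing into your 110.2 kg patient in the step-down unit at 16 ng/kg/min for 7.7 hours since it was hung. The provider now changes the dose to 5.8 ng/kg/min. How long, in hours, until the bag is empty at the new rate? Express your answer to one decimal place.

14.0 hours

Initial rate:
Dose = 16 ng/kg/min × 110.2 kg = 1763.2 ng/min
1763.2 ng/min × 60 min/hr = 105792 ng/hr
Concentration = 1352 mcg ÷ 188 mL = 7.191489 mcg/mL = 7191.489 ng/mL
Rate = 105792 ng/hr ÷ 7191.489 ng/mL = 14.71072 mL/hr
Volume infused so far = 14.71072 mL/hr × 7.7 hr = 113.2726 mL
Volume remaining = 188 − 113.2726 = 74.72744 mL
New rate:
Dose = 5.8 ng/kg/min × 110.2 kg = 639.16 ng/min
639.16 ng/min × 60 min/hr = 38349.6 ng/hr
Rate = 38349.6 ng/hr ÷ 7191.489 ng/mL = 5.332637 mL/hr
Time remaining = 74.72744 mL ÷ 5.332637 mL/hr = 14.01323 hr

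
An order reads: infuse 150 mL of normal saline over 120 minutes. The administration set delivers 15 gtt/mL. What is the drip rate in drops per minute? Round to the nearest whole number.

19 gtt/min

150 mL ÷ (120 min) = 1.25 mL/min
1.25 mL/min × 15 gtt/mL = 18.75 gtt/min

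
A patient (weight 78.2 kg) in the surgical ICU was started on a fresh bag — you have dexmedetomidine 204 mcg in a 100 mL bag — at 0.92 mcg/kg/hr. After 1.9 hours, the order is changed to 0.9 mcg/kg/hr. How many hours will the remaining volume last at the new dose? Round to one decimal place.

Initial rate:
Dose = 0.92 mcg/kg/hr × 78.2 kg = 71.944 mcg/hr
Concentration = 204 mcg ÷ 100 mL = 2.04 mcg/mL
Rate = 71.944 mcg/hr ÷ 2.04 mcg/mL = 35.26667 mL/hr
Volume infused so far = 35.26667 mL/hr × 1.9 hr = 67.00667 mL
Volume remaining = 100 − 67.00667 = 32.99333 mL
New rate:
Dose = 0.9 mcg/kg/hr × 78.2 kg = 70.38 mcg/hr
Rate = 70.38 mcg/hr ÷ 2.04 mcg/mL = 34.5 mL/hr
Time remaining = 32.99333 mL ÷ 34.5 mL/hr = 0.9563285 hr

1.0 hours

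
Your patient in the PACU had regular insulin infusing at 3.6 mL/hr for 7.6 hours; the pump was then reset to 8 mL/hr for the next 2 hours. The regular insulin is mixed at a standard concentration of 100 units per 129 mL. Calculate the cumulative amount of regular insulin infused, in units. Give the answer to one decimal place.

Concentration = 100 units ÷ 129 mL = 0.7751938 units/mL
Stage 1: 3.6 mL/hr × 7.6 hr = 27.36 mL → 27.36 mL × 0.7751938 units/mL = 21.2093 units
Stage 2: 8 mL/hr × 2 hr = 16 mL → 16 mL × 0.7751938 units/mL = 12.4031 units
Total = 21.2093 + 12.4031 = 33.6124 units

33.6 units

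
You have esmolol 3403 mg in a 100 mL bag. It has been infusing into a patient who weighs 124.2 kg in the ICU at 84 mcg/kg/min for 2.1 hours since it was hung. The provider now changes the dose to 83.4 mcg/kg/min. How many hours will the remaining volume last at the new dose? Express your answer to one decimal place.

Initial rate:
Dose = 84 mcg/kg/min × 124.2 kg = 10432.8 mcg/min
10432.8 mcg/min × 60 min/hr = 625968 mcg/hr
Concentration = 3403 mg ÷ 100 mL = 34.03 mg/mL = 34030 mcg/mL
Rate = 625968 mcg/hr ÷ 34030 mcg/mL = 18.39459 mL/hr
Volume infused so far = 18.39459 mL/hr × 2.1 hr = 38.62865 mL
Volume remaining = 100 − 38.62865 = 61.37135 mL
New rate:
Dose = 83.4 mcg/kg/min × 124.2 kg = 10358.28 mcg/min
10358.28 mcg/min × 60 min/hr = 621496.8 mcg/hr
Rate = 621496.8 mcg/hr ÷ 34030 mcg/mL = 18.2632 mL/hr
Time remaining = 61.37135 mL ÷ 18.2632 mL/hr = 3.360383 hr

3.4 hours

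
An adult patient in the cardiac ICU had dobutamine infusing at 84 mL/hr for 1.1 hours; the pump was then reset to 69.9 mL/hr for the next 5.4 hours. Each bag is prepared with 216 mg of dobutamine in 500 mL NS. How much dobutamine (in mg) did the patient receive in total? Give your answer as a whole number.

203 mg

Concentration = 216 mg ÷ 500 mL = 0.432 mg/mL
Stage 1: 84 mL/hr × 1.1 hr = 92.4 mL → 92.4 mL × 0.432 mg/mL = 39.9168 mg
Stage 2: 69.9 mL/hr × 5.4 hr = 377.46 mL → 377.46 mL × 0.432 mg/mL = 163.0627 mg
Total = 39.9168 + 163.0627 = 202.9795 mg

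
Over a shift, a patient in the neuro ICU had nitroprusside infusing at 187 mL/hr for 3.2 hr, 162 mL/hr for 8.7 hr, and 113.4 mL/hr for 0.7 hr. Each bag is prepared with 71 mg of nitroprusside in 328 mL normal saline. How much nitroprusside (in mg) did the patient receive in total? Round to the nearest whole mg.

Concentration = 71 mg ÷ 328 mL = 0.2164634 mg/mL
Stage 1: 187 mL/hr × 3.2 hr = 598.4 mL → 598.4 mL × 0.2164634 mg/mL = 129.5317 mg
Stage 2: 162 mL/hr × 8.7 hr = 1409.4 mL → 1409.4 mL × 0.2164634 mg/mL = 305.0835 mg
Stage 3: 113.4 mL/hr × 0.7 hr = 79.38 mL → 79.38 mL × 0.2164634 mg/mL = 17.18287 mg
Total = 129.5317 + 305.0835 + 17.18287 = 451.7981 mg

452 mg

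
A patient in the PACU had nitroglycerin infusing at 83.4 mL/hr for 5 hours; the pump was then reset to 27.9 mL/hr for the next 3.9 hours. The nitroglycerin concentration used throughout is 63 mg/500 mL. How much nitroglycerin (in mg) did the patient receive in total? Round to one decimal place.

Concentration = 63 mg ÷ 500 mL = 0.126 mg/mL
Stage 1: 83.4 mL/hr × 5 hr = 417 mL → 417 mL × 0.126 mg/mL = 52.542 mg
Stage 2: 27.9 mL/hr × 3.9 hr = 108.81 mL → 108.81 mL × 0.126 mg/mL = 13.71006 mg
Total = 52.542 + 13.71006 = 66.25206 mg

66.3 mg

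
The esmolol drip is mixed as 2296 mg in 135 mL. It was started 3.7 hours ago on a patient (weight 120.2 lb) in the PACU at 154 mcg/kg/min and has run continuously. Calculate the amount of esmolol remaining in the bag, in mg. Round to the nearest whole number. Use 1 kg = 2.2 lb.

Weight = 120.2 lb ÷ 2.2 lb/kg = 54.63636 kg
Dose = 154 mcg/kg/min × 54.63636 kg = 8414 mcg/min
8414 mcg/min × 60 min/hr = 504840 mcg/hr
Concentration = 2296 mg ÷ 135 mL = 17.00741 mg/mL = 17007.41 mcg/mL
Rate = 504840 mcg/hr ÷ 17007.41 mcg/mL = 29.68354 mL/hr
Volume infused = 29.68354 mL/hr × 3.7 hr = 109.8291 mL
Volume remaining = 135 − 109.8291 = 25.17091 mL
Drug remaining = 25.17091 mL × 17007.41 mcg/mL = 428092 mcg = 428.092 mg

428 mg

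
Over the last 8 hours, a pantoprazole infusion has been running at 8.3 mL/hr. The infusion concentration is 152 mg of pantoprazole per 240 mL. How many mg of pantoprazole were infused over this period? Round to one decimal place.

42.1 mg

Concentration = 152 mg ÷ 240 mL = 0.6333333 mg/mL
Drug rate = 8.3 mL/hr × 0.6333333 mg/mL = 5.256667 mg/hr
Total = 5.256667 mg/hr × 8 hr = 42.05333 mg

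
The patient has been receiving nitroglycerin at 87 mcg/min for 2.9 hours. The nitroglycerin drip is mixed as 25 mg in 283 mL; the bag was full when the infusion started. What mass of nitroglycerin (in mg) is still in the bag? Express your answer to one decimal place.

9.9 mg

87 mcg/min × 60 min/hr = 5220 mcg/hr
Concentration = 25 mg ÷ 283 mL = 0.08833922 mg/mL = 88.33922 mcg/mL
Rate = 5220 mcg/hr ÷ 88.33922 mcg/mL = 59.0904 mL/hr
Volume infused = 59.0904 mL/hr × 2.9 hr = 171.3622 mL
Volume remaining = 283 − 171.3622 = 111.6378 mL
Drug remaining = 111.6378 mL × 88.33922 mcg/mL = 9862 mcg = 9.862 mg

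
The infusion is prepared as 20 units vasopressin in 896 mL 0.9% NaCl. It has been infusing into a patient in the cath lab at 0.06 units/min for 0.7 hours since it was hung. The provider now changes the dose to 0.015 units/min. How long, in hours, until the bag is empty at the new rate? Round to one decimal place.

19.4 hours

Initial rate:
0.06 units/min × 60 min/hr = 3.6 units/hr
Concentration = 20 units ÷ 896 mL = 0.02232143 units/mL
Rate = 3.6 units/hr ÷ 0.02232143 units/mL = 161.28 mL/hr
Volume infused so far = 161.28 mL/hr × 0.7 hr = 112.896 mL
Volume remaining = 896 − 112.896 = 783.104 mL
New rate:
0.015 units/min × 60 min/hr = 0.9 units/hr
Rate = 0.9 units/hr ÷ 0.02232143 units/mL = 40.32 mL/hr
Time remaining = 783.104 mL ÷ 40.32 mL/hr = 19.42222 hr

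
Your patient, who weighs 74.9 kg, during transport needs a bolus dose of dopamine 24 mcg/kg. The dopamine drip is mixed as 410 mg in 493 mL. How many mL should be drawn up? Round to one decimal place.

Dose = 24 mcg/kg × 74.9 kg = 1797.6 mcg
Concentration = 410 mg ÷ 493 mL = 0.831643 mg/mL = 831.643 mcg/mL
Volume = 1797.6 mcg ÷ 831.643 mcg/mL = 2.161504 mL

2.2 mL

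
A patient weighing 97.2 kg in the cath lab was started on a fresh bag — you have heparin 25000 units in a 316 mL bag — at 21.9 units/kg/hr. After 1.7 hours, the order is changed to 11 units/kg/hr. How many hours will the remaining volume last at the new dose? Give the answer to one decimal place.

Initial rate:
Dose = 21.9 units/kg/hr × 97.2 kg = 2128.68 units/hr
Concentration = 25000 units ÷ 316 mL = 79.11392 units/mL
Rate = 2128.68 units/hr ÷ 79.11392 units/mL = 26.90652 mL/hr
Volume infused so far = 26.90652 mL/hr × 1.7 hr = 45.74108 mL
Volume remaining = 316 − 45.74108 = 270.2589 mL
New rate:
Dose = 11 units/kg/hr × 97.2 kg = 1069.2 units/hr
Rate = 1069.2 units/hr ÷ 79.11392 units/mL = 13.51469 mL/hr
Time remaining = 270.2589 mL ÷ 13.51469 mL/hr = 19.99742 hr

20.0 hours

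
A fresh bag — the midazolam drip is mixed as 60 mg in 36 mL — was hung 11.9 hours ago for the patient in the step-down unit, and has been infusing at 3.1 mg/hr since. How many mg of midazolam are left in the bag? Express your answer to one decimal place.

23.1 mg

Concentration = 60 mg ÷ 36 mL = 1.666667 mg/mL
Rate = 3.1 mg/hr ÷ 1.666667 mg/mL = 1.86 mL/hr
Volume infused = 1.86 mL/hr × 11.9 hr = 22.134 mL
Volume remaining = 36 − 22.134 = 13.866 mL
Drug remaining = 13.866 mL × 1.666667 mg/mL = 23.11 mg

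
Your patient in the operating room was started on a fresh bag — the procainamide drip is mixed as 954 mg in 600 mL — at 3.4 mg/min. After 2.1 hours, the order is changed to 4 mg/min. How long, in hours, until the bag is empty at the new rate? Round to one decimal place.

Initial rate:
3.4 mg/min × 60 min/hr = 204 mg/hr
Concentration = 954 mg ÷ 600 mL = 1.59 mg/mL
Rate = 204 mg/hr ÷ 1.59 mg/mL = 128.3019 mL/hr
Volume infused so far = 128.3019 mL/hr × 2.1 hr = 269.434 mL
Volume remaining = 600 − 269.434 = 330.566 mL
New rate:
4 mg/min × 60 min/hr = 240 mg/hr
Rate = 240 mg/hr ÷ 1.59 mg/mL = 150.9434 mL/hr
Time remaining = 330.566 mL ÷ 150.9434 mL/hr = 2.19 hr

2.2 hours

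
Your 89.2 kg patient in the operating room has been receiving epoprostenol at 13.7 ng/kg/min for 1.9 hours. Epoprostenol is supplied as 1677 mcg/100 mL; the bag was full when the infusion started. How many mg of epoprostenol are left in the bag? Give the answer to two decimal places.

Dose = 13.7 ng/kg/min × 89.2 kg = 1222.04 ng/min
1222.04 ng/min × 60 min/hr = 73322.4 ng/hr
Concentration = 1677 mcg ÷ 100 mL = 16.77 mcg/mL = 16770 ng/mL
Rate = 73322.4 ng/hr ÷ 16770 ng/mL = 4.372236 mL/hr
Volume infused = 4.372236 mL/hr × 1.9 hr = 8.307249 mL
Volume remaining = 100 − 8.307249 = 91.69275 mL
Drug remaining = 91.69275 mL × 16770 ng/mL = 1537687 ng = 1.537687 mg

1.54 mg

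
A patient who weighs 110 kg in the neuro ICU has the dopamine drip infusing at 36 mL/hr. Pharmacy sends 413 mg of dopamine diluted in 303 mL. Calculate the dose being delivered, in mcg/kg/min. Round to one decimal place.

Concentration = 413 mg ÷ 303 mL = 1.363036 mg/mL = 1363.036 mcg/mL
Drug rate = 36 mL/hr × 1363.036 mcg/mL = 49069.31 mcg/hr
49069.31 mcg/hr ÷ 60 min/hr = 817.8218 mcg/min
817.8218 mcg/min ÷ 110 kg = 7.434743 mcg/kg/min

7.4 mcg/kg/min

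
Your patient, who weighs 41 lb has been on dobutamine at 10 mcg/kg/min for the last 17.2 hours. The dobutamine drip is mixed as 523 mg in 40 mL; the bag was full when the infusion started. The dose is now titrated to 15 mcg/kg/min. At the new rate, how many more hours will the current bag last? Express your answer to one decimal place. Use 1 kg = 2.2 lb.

Initial rate:
Weight = 41 lb ÷ 2.2 lb/kg = 18.63636 kg
Dose = 10 mcg/kg/min × 18.63636 kg = 186.3636 mcg/min
186.3636 mcg/min × 60 min/hr = 11181.82 mcg/hr
Concentration = 523 mg ÷ 40 mL = 13.075 mg/mL = 13075 mcg/mL
Rate = 11181.82 mcg/hr ÷ 13075 mcg/mL = 0.855206 mL/hr
Volume infused so far = 0.855206 mL/hr × 17.2 hr = 14.70954 mL
Volume remaining = 40 − 14.70954 = 25.29046 mL
New rate:
Dose = 15 mcg/kg/min × 18.63636 kg = 279.5455 mcg/min
279.5455 mcg/min × 60 min/hr = 16772.73 mcg/hr
Rate = 16772.73 mcg/hr ÷ 13075 mcg/mL = 1.282809 mL/hr
Time remaining = 25.29046 mL ÷ 1.282809 mL/hr = 19.71491 hr

19.7 hours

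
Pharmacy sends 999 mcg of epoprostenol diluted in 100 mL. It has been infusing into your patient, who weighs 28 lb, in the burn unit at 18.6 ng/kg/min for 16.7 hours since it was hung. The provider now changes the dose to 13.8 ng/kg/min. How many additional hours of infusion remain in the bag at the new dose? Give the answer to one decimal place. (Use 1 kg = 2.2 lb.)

72.3 hours

Initial rate:
Weight = 28 lb ÷ 2.2 lb/kg = 12.72727 kg
Dose = 18.6 ng/kg/min × 12.72727 kg = 236.7273 ng/min
236.7273 ng/min × 60 min/hr = 14203.64 ng/hr
Concentration = 999 mcg ÷ 100 mL = 9.99 mcg/mL = 9990 ng/mL
Rate = 14203.64 ng/hr ÷ 9990 ng/mL = 1.421785 mL/hr
Volume infused so far = 1.421785 mL/hr × 16.7 hr = 23.74382 mL
Volume remaining = 100 − 23.74382 = 76.25618 mL
New rate:
Dose = 13.8 ng/kg/min × 12.72727 kg = 175.6364 ng/min
175.6364 ng/min × 60 min/hr = 10538.18 ng/hr
Rate = 10538.18 ng/hr ÷ 9990 ng/mL = 1.054873 mL/hr
Time remaining = 76.25618 mL ÷ 1.054873 mL/hr = 72.28944 hr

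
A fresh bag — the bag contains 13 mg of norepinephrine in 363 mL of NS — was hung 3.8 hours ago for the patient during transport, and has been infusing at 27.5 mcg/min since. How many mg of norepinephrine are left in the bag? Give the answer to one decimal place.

27.5 mcg/min × 60 min/hr = 1650 mcg/hr
Concentration = 13 mg ÷ 363 mL = 0.03581267 mg/mL = 35.81267 mcg/mL
Rate = 1650 mcg/hr ÷ 35.81267 mcg/mL = 46.07308 mL/hr
Volume infused = 46.07308 mL/hr × 3.8 hr = 175.0777 mL
Volume remaining = 363 − 175.0777 = 187.9223 mL
Drug remaining = 187.9223 mL × 35.81267 mcg/mL = 6730 mcg = 6.73 mg

6.7 mg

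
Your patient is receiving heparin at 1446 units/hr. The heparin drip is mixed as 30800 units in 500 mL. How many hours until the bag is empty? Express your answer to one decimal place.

Concentration = 30800 units ÷ 500 mL = 61.6 units/mL
Rate = 1446 units/hr ÷ 61.6 units/mL = 23.47403 mL/hr
Duration = 500 mL ÷ 23.47403 mL/hr = 21.30014 hr

21.3 hours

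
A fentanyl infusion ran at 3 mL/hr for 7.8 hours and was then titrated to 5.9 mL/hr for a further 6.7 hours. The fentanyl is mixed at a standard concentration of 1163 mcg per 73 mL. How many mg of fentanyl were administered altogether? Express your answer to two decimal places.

Concentration = 1163 mcg ÷ 73 mL = 15.93151 mcg/mL
Stage 1: 3 mL/hr × 7.8 hr = 23.4 mL → 23.4 mL × 15.93151 mcg/mL = 372.7973 mcg
Stage 2: 5.9 mL/hr × 6.7 hr = 39.53 mL → 39.53 mL × 15.93151 mcg/mL = 629.7725 mcg
Total = 372.7973 + 629.7725 = 1002.57 mcg = 1.00257 mg

1.00 mg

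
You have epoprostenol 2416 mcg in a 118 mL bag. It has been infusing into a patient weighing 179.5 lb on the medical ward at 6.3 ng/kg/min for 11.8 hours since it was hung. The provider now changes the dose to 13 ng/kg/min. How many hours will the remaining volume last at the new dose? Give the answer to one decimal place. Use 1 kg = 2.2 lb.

Initial rate:
Weight = 179.5 lb ÷ 2.2 lb/kg = 81.59091 kg
Dose = 6.3 ng/kg/min × 81.59091 kg = 514.0227 ng/min
514.0227 ng/min × 60 min/hr = 30841.36 ng/hr
Concentration = 2416 mcg ÷ 118 mL = 20.47458 mcg/mL = 20474.58 ng/mL
Rate = 30841.36 ng/hr ÷ 20474.58 ng/mL = 1.506325 mL/hr
Volume infused so far = 1.506325 mL/hr × 11.8 hr = 17.77463 mL
Volume remaining = 118 − 17.77463 = 100.2254 mL
New rate:
Dose = 13 ng/kg/min × 81.59091 kg = 1060.682 ng/min
1060.682 ng/min × 60 min/hr = 63640.91 ng/hr
Rate = 63640.91 ng/hr ÷ 20474.58 ng/mL = 3.108289 mL/hr
Time remaining = 100.2254 mL ÷ 3.108289 mL/hr = 32.24454 hr

32.2 hours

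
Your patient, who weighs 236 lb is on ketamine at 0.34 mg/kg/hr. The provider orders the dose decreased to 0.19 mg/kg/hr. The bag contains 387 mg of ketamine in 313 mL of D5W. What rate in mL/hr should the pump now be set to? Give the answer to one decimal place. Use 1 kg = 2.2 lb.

Weight = 236 lb ÷ 2.2 lb/kg = 107.2727 kg
Dose = 0.19 mg/kg/hr × 107.2727 kg = 20.38182 mg/hr
Concentration = 387 mg ÷ 313 mL = 1.236422 mg/mL
Rate = 20.38182 mg/hr ÷ 1.236422 mg/mL = 16.48452 mL/hr

16.5 mL/hr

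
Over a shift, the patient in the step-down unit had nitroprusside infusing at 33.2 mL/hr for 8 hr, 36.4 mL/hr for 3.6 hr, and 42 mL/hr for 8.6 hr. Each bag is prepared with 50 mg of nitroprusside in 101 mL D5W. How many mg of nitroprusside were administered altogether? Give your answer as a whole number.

375 mg

Concentration = 50 mg ÷ 101 mL = 0.4950495 mg/mL
Stage 1: 33.2 mL/hr × 8 hr = 265.6 mL → 265.6 mL × 0.4950495 mg/mL = 131.4851 mg
Stage 2: 36.4 mL/hr × 3.6 hr = 131.04 mL → 131.04 mL × 0.4950495 mg/mL = 64.87129 mg
Stage 3: 42 mL/hr × 8.6 hr = 361.2 mL → 361.2 mL × 0.4950495 mg/mL = 178.8119 mg
Total = 131.4851 + 64.87129 + 178.8119 = 375.1683 mg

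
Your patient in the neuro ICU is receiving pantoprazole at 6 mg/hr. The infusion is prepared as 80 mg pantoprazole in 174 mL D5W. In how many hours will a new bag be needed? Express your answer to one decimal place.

Concentration = 80 mg ÷ 174 mL = 0.4597701 mg/mL
Rate = 6 mg/hr ÷ 0.4597701 mg/mL = 13.05 mL/hr
Duration = 174 mL ÷ 13.05 mL/hr = 13.33333 hr

13.3 hours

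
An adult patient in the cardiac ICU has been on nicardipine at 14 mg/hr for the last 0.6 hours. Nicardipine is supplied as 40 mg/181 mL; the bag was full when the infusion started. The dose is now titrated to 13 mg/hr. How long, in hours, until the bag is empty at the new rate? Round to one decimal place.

Initial rate:
Concentration = 40 mg ÷ 181 mL = 0.2209945 mg/mL
Rate = 14 mg/hr ÷ 0.2209945 mg/mL = 63.35 mL/hr
Volume infused so far = 63.35 mL/hr × 0.6 hr = 38.01 mL
Volume remaining = 181 − 38.01 = 142.99 mL
New rate:
Rate = 13 mg/hr ÷ 0.2209945 mg/mL = 58.825 mL/hr
Time remaining = 142.99 mL ÷ 58.825 mL/hr = 2.430769 hr

2.4 hours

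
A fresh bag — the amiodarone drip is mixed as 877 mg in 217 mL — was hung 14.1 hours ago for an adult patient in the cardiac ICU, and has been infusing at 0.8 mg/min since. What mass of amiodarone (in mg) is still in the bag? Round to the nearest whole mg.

200 mg

0.8 mg/min × 60 min/hr = 48 mg/hr
Concentration = 877 mg ÷ 217 mL = 4.041475 mg/mL
Rate = 48 mg/hr ÷ 4.041475 mg/mL = 11.87685 mL/hr
Volume infused = 11.87685 mL/hr × 14.1 hr = 167.4636 mL
Volume remaining = 217 − 167.4636 = 49.53637 mL
Drug remaining = 49.53637 mL × 4.041475 mg/mL = 200.2 mg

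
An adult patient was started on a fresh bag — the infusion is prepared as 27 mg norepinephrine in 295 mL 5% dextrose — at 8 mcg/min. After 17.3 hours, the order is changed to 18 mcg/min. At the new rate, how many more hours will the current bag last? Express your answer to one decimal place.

17.3 hours

Initial rate:
8 mcg/min × 60 min/hr = 480 mcg/hr
Concentration = 27 mg ÷ 295 mL = 0.09152542 mg/mL = 91.52542 mcg/mL
Rate = 480 mcg/hr ÷ 91.52542 mcg/mL = 5.244444 mL/hr
Volume infused so far = 5.244444 mL/hr × 17.3 hr = 90.72889 mL
Volume remaining = 295 − 90.72889 = 204.2711 mL
New rate:
18 mcg/min × 60 min/hr = 1080 mcg/hr
Rate = 1080 mcg/hr ÷ 91.52542 mcg/mL = 11.8 mL/hr
Time remaining = 204.2711 mL ÷ 11.8 mL/hr = 17.31111 hr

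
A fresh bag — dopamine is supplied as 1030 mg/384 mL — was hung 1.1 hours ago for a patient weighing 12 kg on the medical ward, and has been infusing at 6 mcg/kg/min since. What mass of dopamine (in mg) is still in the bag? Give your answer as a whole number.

Dose = 6 mcg/kg/min × 12 kg = 72 mcg/min
72 mcg/min × 60 min/hr = 4320 mcg/hr
Concentration = 1030 mg ÷ 384 mL = 2.682292 mg/mL = 2682.292 mcg/mL
Rate = 4320 mcg/hr ÷ 2682.292 mcg/mL = 1.610563 mL/hr
Volume infused = 1.610563 mL/hr × 1.1 hr = 1.771619 mL
Volume remaining = 384 − 1.771619 = 382.2284 mL
Drug remaining = 382.2284 mL × 2682.292 mcg/mL = 1025248 mcg = 1025.248 mg

1025 mg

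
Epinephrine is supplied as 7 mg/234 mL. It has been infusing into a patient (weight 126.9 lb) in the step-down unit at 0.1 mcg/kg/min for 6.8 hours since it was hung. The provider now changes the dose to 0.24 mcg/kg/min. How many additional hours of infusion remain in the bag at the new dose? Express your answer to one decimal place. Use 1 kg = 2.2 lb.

Initial rate:
Weight = 126.9 lb ÷ 2.2 lb/kg = 57.68182 kg
Dose = 0.1 mcg/kg/min × 57.68182 kg = 5.768182 mcg/min
5.768182 mcg/min × 60 min/hr = 346.0909 mcg/hr
Concentration = 7 mg ÷ 234 mL = 0.02991453 mg/mL = 29.91453 mcg/mL
Rate = 346.0909 mcg/hr ÷ 29.91453 mcg/mL = 11.56932 mL/hr
Volume infused so far = 11.56932 mL/hr × 6.8 hr = 78.67141 mL
Volume remaining = 234 − 78.67141 = 155.3286 mL
New rate:
Dose = 0.24 mcg/kg/min × 57.68182 kg = 13.84364 mcg/min
13.84364 mcg/min × 60 min/hr = 830.6182 mcg/hr
Rate = 830.6182 mcg/hr ÷ 29.91453 mcg/mL = 27.76638 mL/hr
Time remaining = 155.3286 mL ÷ 27.76638 mL/hr = 5.594125 hr

5.6 hours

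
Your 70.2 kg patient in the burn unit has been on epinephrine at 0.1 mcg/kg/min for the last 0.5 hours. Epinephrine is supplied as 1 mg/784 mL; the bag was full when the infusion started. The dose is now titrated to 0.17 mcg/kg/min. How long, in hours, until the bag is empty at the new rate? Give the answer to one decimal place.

Initial rate:
Dose = 0.1 mcg/kg/min × 70.2 kg = 7.02 mcg/min
7.02 mcg/min × 60 min/hr = 421.2 mcg/hr
Concentration = 1 mg ÷ 784 mL = 0.00127551 mg/mL = 1.27551 mcg/mL
Rate = 421.2 mcg/hr ÷ 1.27551 mcg/mL = 330.2208 mL/hr
Volume infused so far = 330.2208 mL/hr × 0.5 hr = 165.1104 mL
Volume remaining = 784 − 165.1104 = 618.8896 mL
New rate:
Dose = 0.17 mcg/kg/min × 70.2 kg = 11.934 mcg/min
11.934 mcg/min × 60 min/hr = 716.04 mcg/hr
Rate = 716.04 mcg/hr ÷ 1.27551 mcg/mL = 561.3754 mL/hr
Time remaining = 618.8896 mL ÷ 561.3754 mL/hr = 1.102452 hr

1.1 hours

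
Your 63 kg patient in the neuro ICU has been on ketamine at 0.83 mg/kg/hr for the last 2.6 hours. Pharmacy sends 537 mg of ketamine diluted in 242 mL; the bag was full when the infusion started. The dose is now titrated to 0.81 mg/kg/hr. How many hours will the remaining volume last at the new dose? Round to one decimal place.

Initial rate:
Dose = 0.83 mg/kg/hr × 63 kg = 52.29 mg/hr
Concentration = 537 mg ÷ 242 mL = 2.219008 mg/mL
Rate = 52.29 mg/hr ÷ 2.219008 mg/mL = 23.56458 mL/hr
Volume infused so far = 23.56458 mL/hr × 2.6 hr = 61.26791 mL
Volume remaining = 242 − 61.26791 = 180.7321 mL
New rate:
Dose = 0.81 mg/kg/hr × 63 kg = 51.03 mg/hr
Rate = 51.03 mg/hr ÷ 2.219008 mg/mL = 22.99676 mL/hr
Time remaining = 180.7321 mL ÷ 22.99676 mL/hr = 7.859024 hr

7.9 hours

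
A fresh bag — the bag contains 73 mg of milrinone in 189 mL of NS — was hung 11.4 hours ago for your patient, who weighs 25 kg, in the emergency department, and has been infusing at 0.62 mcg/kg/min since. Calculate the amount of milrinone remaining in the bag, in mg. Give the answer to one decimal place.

62.4 mg

Dose = 0.62 mcg/kg/min × 25 kg = 15.5 mcg/min
15.5 mcg/min × 60 min/hr = 930 mcg/hr
Concentration = 73 mg ÷ 189 mL = 0.3862434 mg/mL = 386.2434 mcg/mL
Rate = 930 mcg/hr ÷ 386.2434 mcg/mL = 2.407808 mL/hr
Volume infused = 2.407808 mL/hr × 11.4 hr = 27.44901 mL
Volume remaining = 189 − 27.44901 = 161.551 mL
Drug remaining = 161.551 mL × 386.2434 mcg/mL = 62398 mcg = 62.398 mg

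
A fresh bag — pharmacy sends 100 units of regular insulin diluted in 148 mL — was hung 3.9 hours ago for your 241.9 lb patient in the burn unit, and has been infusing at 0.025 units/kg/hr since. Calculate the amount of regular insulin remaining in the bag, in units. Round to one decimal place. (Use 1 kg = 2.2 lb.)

89.3 units

Weight = 241.9 lb ÷ 2.2 lb/kg = 109.9545 kg
Dose = 0.025 units/kg/hr × 109.9545 kg = 2.748864 units/hr
Concentration = 100 units ÷ 148 mL = 0.6756757 units/mL
Rate = 2.748864 units/hr ÷ 0.6756757 units/mL = 4.068318 mL/hr
Volume infused = 4.068318 mL/hr × 3.9 hr = 15.86644 mL
Volume remaining = 148 − 15.86644 = 132.1336 mL
Drug remaining = 132.1336 mL × 0.6756757 units/mL = 89.27943 units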